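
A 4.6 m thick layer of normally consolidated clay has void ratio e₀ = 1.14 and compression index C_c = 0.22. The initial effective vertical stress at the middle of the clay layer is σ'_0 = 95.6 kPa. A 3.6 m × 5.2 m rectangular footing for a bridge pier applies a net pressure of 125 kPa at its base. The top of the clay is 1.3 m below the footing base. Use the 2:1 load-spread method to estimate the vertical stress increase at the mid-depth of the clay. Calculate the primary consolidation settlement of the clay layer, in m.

Mid-depth of clay below the footing base: z = 1.3 + 4.6/2 = 3.6 m.
Stress increase at mid-clay by the 2:1 spreading method:
Δσ = qBL/((B+z)(L+z)) = 125×3.6×5.2/((3.6+3.6)(5.2+3.6)) = 36.932 kPa
Final effective stress: σ'_f = σ'_0 + Δσ = 95.6 + 36.932 = 132.53 kPa.
Normally consolidated clay, so the full stress increment lies on the virgin compression line:
S_c = C_c·H/(1+e₀)·log₁₀(σ'_f/σ'_0) = 0.22×4.6/(1+1.14)×log₁₀(132.53/95.6)
    = 0.4729 × 0.14186 = 0.06709 m

S_c ≈ 0.0671 m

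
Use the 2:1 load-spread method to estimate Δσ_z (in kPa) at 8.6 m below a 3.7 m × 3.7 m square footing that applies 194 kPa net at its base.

Δσ_z ≈ 17.6 kPa

By the 2:1 method the load spreads at 1 horizontal : 2 vertical, so at depth z the loaded area has grown by z in each plan dimension:
Δσ = qBL/((B+z)(L+z)) = 194×3.7×3.7/((3.7+8.6)(3.7+8.6)) = 17.555 kPa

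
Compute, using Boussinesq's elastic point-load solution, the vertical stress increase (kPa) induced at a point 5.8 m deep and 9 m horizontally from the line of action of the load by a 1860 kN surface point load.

Boussinesq vertical stress below a point load on an elastic half-space:
Δσ_z = 3P/(2πz²) · [1 + (r/z)²]^(−5/2)
r/z = 9/5.8 = 1.5517; [1+(r/z)²]^(−5/2) = 0.046644.
Δσ_z = 3×1860/(2π×5.8²) × 0.046644 = 26.4 × 0.046644 = 1.231 kPa

Δσ_z ≈ 1.23 kPa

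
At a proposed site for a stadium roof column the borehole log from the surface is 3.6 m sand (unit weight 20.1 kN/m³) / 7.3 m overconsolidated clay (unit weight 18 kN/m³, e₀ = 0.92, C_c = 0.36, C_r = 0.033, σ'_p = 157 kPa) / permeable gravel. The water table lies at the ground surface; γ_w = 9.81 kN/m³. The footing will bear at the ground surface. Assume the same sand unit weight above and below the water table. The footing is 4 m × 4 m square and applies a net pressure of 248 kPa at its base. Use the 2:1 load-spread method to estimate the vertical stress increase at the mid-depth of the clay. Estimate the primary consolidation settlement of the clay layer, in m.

Mid-depth of clay below the ground surface: z = 3.6 + 7.3/2 = 7.25 m.
Total vertical stress at mid-clay: σ_v = 20.1×3.6 + 18×3.65 = 138.06 kPa.
Pore pressure: u = 9.81×(7.25 − 0) = 71.123 kPa.
Initial effective stress: σ'_0 = σ_v − u = 138.06 − 71.123 = 66.937 kPa.
Stress increase at mid-clay by the 2:1 spreading method:
Δσ = qBL/((B+z)(L+z)) = 248×4×4/((4+7.25)(4+7.25)) = 31.352 kPa
Final effective stress: σ'_f = 66.937 + 31.352 = 98.289 kPa.
σ'_f = 98.289 ≤ σ'_p = 157 kPa, so the clay remains overconsolidated and only the recompression index applies:
S_c = C_r·H/(1+e₀)·log₁₀(σ'_f/σ'_0) = 0.033×7.3/1.92×log₁₀(98.289/66.937)
    = 0.12547 × 0.16684 = 0.02093 m

S_c ≈ 0.0209 m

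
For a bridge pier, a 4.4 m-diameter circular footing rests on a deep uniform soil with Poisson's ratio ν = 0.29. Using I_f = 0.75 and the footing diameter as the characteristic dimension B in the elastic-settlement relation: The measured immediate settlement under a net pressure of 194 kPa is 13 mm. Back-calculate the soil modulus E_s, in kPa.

S_e = q·B·(1−ν²)/E_s · I_f  ⇒  E_s = q·B·(1−ν²)·I_f / S_e.
E_s = 194 × 4.4 × 0.9159 × 0.75 / 0.013 = 45100 kPa

E_s ≈ 45100 kPa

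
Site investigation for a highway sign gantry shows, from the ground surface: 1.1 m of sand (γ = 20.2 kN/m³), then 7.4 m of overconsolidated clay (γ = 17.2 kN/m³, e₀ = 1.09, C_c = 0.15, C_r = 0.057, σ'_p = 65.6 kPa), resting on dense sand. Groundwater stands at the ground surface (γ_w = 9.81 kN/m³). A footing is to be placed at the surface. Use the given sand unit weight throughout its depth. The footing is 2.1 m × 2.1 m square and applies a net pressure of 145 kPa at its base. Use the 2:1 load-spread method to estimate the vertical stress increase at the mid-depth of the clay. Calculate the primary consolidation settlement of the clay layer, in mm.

S_c ≈ 26.1 mm

Mid-depth of clay below the ground surface: z = 1.1 + 7.4/2 = 4.8 m.
Total vertical stress at mid-clay: σ_v = 20.2×1.1 + 17.2×3.7 = 85.86 kPa.
Pore pressure: u = 9.81×(4.8 − 0) = 47.088 kPa.
Initial effective stress: σ'_0 = σ_v − u = 85.86 − 47.088 = 38.772 kPa.
Stress increase at mid-clay by the 2:1 spreading method:
Δσ = qBL/((B+z)(L+z)) = 145×2.1×2.1/((2.1+4.8)(2.1+4.8)) = 13.431 kPa
Final effective stress: σ'_f = 38.772 + 13.431 = 52.203 kPa.
σ'_f = 52.203 ≤ σ'_p = 65.6 kPa, so the clay remains overconsolidated and only the recompression index applies:
S_c = C_r·H/(1+e₀)·log₁₀(σ'_f/σ'_0) = 0.057×7.4/2.09×log₁₀(52.203/38.772)
    = 0.20182 × 0.12918 = 0.02607 m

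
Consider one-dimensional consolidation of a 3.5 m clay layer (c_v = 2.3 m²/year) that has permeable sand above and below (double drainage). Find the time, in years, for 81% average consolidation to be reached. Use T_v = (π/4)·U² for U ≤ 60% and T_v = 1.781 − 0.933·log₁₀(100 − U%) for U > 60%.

Drainage path length: H_d = H/2 = 1.75 m (double drainage).
U > 60%: T_v = 1.781 − 0.933·log₁₀(100 − 81) = 0.58792.
t = T_v·H_d²/c_v = 0.58792×1.75²/2.3 = 0.7828 years.

t ≈ 0.783 years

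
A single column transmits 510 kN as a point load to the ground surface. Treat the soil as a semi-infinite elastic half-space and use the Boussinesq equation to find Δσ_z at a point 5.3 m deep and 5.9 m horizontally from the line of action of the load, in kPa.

Δσ_z ≈ 1.16 kPa

Boussinesq vertical stress below a point load on an elastic half-space:
Δσ_z = 3P/(2πz²) · [1 + (r/z)²]^(−5/2)
r/z = 5.9/5.3 = 1.1132; [1+(r/z)²]^(−5/2) = 0.13328.
Δσ_z = 3×510/(2π×5.3²) × 0.13328 = 8.6688 × 0.13328 = 1.155 kPa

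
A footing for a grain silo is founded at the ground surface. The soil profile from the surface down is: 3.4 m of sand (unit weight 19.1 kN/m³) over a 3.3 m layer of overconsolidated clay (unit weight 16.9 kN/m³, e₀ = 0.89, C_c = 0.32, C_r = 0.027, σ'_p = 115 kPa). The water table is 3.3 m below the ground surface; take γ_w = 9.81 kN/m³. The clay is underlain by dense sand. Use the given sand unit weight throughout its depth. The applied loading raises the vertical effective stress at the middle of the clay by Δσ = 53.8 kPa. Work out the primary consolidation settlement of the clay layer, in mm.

Mid-depth of clay below the ground surface: z = 3.4 + 3.3/2 = 5.05 m.
Total vertical stress at mid-clay: σ_v = 19.1×3.4 + 16.9×1.65 = 92.825 kPa.
Pore pressure: u = 9.81×(5.05 − 3.3) = 17.168 kPa.
Initial effective stress: σ'_0 = σ_v − u = 92.825 − 17.168 = 75.657 kPa.
Final effective stress: σ'_f = 75.657 + 53.8 = 129.46 kPa.
σ'_f = 129.46 > σ'_p = 115 kPa, so the stress path crosses the preconsolidation pressure — recompression up to σ'_p, then virgin compression beyond:
S_c = H/(1+e₀)·[C_r·log₁₀(σ'_p/σ'_0) + C_c·log₁₀(σ'_f/σ'_p)]
    = 3.3/1.89 × [0.027×log₁₀(115/75.657) + 0.32×log₁₀(129.46/115)]
    = 1.746 × [0.0049099 + 0.01646] = 0.03731 m

S_c ≈ 37.3 mm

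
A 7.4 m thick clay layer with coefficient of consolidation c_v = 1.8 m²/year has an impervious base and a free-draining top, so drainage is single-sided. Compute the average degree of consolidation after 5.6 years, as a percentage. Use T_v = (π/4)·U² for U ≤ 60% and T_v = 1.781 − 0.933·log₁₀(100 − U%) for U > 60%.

U ≈ 48.4 %

Drainage path length: H_d = H = 7.4 m (single drainage).
T_v = c_v·t/H_d² = 1.8×5.6/7.4² = 0.18408.
T_v = 0.18408 corresponds to the U ≤ 60% branch:
U = √(4T_v/π) = 0.4841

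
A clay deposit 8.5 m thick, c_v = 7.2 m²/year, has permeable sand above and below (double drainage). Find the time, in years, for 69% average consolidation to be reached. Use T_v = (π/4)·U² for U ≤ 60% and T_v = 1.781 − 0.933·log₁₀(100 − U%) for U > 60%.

Drainage path length: H_d = H/2 = 4.25 m (double drainage).
U > 60%: T_v = 1.781 − 0.933·log₁₀(100 − 69) = 0.38956.
t = T_v·H_d²/c_v = 0.38956×4.25²/7.2 = 0.9773 years.

t ≈ 0.977 years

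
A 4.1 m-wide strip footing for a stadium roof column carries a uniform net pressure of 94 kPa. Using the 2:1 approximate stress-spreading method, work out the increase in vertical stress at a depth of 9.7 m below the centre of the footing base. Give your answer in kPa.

By the 2:1 method the load spreads at 1 horizontal : 2 vertical, so at depth z the loaded area has grown by z in each plan dimension:
Δσ = qB/(B+z) = 94×4.1/(4.1+9.7) = 27.928 kPa

Δσ_z ≈ 27.9 kPa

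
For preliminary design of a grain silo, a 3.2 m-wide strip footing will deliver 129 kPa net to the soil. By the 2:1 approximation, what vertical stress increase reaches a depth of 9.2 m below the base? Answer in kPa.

By the 2:1 method the load spreads at 1 horizontal : 2 vertical, so at depth z the loaded area has grown by z in each plan dimension:
Δσ = qB/(B+z) = 129×3.2/(3.2+9.2) = 33.29 kPa

Δσ_z ≈ 33.3 kPa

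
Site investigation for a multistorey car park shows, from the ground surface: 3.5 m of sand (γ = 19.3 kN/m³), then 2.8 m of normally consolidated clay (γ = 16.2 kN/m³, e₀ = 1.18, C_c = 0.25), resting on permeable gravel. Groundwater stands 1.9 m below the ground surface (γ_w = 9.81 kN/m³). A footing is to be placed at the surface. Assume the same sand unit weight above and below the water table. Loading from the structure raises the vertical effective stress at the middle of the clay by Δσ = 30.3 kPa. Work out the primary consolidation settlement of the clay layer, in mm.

S_c ≈ 56.4 mm

Mid-depth of clay below the ground surface: z = 3.5 + 2.8/2 = 4.9 m.
Total vertical stress at mid-clay: σ_v = 19.3×3.5 + 16.2×1.4 = 90.23 kPa.
Pore pressure: u = 9.81×(4.9 − 1.9) = 29.43 kPa.
Initial effective stress: σ'_0 = σ_v − u = 90.23 − 29.43 = 60.8 kPa.
Final effective stress: σ'_f = σ'_0 + Δσ = 60.8 + 30.3 = 91.1 kPa.
Normally consolidated clay, so the full stress increment lies on the virgin compression line:
S_c = C_c·H/(1+e₀)·log₁₀(σ'_f/σ'_0) = 0.25×2.8/(1+1.18)×log₁₀(91.1/60.8)
    = 0.3211 × 0.17561 = 0.05639 m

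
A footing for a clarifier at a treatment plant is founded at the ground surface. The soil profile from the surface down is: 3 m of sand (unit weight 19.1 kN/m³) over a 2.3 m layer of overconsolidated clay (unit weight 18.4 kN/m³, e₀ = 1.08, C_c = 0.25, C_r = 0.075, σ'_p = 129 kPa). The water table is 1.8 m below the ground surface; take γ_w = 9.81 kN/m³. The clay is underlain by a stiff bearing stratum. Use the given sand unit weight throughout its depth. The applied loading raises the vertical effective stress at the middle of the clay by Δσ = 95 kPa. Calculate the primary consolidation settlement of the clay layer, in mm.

S_c ≈ 48.9 mm

Mid-depth of clay below the ground surface: z = 3 + 2.3/2 = 4.15 m.
Total vertical stress at mid-clay: σ_v = 19.1×3 + 18.4×1.15 = 78.46 kPa.
Pore pressure: u = 9.81×(4.15 − 1.8) = 23.054 kPa.
Initial effective stress: σ'_0 = σ_v − u = 78.46 − 23.054 = 55.406 kPa.
Final effective stress: σ'_f = 55.406 + 95 = 150.41 kPa.
σ'_f = 150.41 > σ'_p = 129 kPa, so the stress path crosses the preconsolidation pressure — recompression up to σ'_p, then virgin compression beyond:
S_c = H/(1+e₀)·[C_r·log₁₀(σ'_p/σ'_0) + C_c·log₁₀(σ'_f/σ'_p)]
    = 2.3/2.08 × [0.075×log₁₀(129/55.406) + 0.25×log₁₀(150.41/129)]
    = 1.1058 × [0.027527 + 0.016672] = 0.04888 m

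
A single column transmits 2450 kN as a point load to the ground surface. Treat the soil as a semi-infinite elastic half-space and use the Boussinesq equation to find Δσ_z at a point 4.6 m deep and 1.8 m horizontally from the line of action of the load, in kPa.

Δσ_z ≈ 38.7 kPa

Boussinesq vertical stress below a point load on an elastic half-space:
Δσ_z = 3P/(2πz²) · [1 + (r/z)²]^(−5/2)
r/z = 1.8/4.6 = 0.3913; [1+(r/z)²]^(−5/2) = 0.70035.
Δσ_z = 3×2450/(2π×4.6²) × 0.70035 = 55.283 × 0.70035 = 38.72 kPa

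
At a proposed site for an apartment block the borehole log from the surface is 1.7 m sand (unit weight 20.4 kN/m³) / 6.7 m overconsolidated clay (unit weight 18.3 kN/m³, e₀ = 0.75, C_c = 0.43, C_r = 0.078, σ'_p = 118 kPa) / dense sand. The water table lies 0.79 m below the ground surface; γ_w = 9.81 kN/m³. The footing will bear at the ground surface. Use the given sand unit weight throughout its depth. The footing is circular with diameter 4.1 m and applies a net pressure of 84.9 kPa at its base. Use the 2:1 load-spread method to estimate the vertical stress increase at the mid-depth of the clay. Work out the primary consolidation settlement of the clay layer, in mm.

Mid-depth of clay below the ground surface: z = 1.7 + 6.7/2 = 5.05 m.
Total vertical stress at mid-clay: σ_v = 20.4×1.7 + 18.3×3.35 = 95.985 kPa.
Pore pressure: u = 9.81×(5.05 − 0.79) = 41.791 kPa.
Initial effective stress: σ'_0 = σ_v − u = 95.985 − 41.791 = 54.194 kPa.
Stress increase at mid-clay by the 2:1 spreading method:
Δσ ≈ qD²/(D+z)² = 84.9×4.1²/(4.1+5.05)² = 17.046 kPa
Final effective stress: σ'_f = 54.194 + 17.046 = 71.24 kPa.
σ'_f = 71.24 ≤ σ'_p = 118 kPa, so the clay remains overconsolidated and only the recompression index applies:
S_c = C_r·H/(1+e₀)·log₁₀(σ'_f/σ'_0) = 0.078×6.7/1.75×log₁₀(71.24/54.194)
    = 0.29863 × 0.11877 = 0.03547 m

S_c ≈ 35.5 mm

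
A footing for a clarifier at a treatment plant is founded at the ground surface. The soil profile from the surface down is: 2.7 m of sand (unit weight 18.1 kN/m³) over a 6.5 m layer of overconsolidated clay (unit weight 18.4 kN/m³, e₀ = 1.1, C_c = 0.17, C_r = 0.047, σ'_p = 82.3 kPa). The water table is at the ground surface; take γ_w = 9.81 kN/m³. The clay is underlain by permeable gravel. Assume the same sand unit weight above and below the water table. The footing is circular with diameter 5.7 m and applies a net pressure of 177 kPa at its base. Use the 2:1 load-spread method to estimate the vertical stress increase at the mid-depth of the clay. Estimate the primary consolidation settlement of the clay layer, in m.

S_c ≈ 0.0582 m

Mid-depth of clay below the ground surface: z = 2.7 + 6.5/2 = 5.95 m.
Total vertical stress at mid-clay: σ_v = 18.1×2.7 + 18.4×3.25 = 108.67 kPa.
Pore pressure: u = 9.81×(5.95 − 0) = 58.37 kPa.
Initial effective stress: σ'_0 = σ_v − u = 108.67 − 58.37 = 50.3 kPa.
Stress increase at mid-clay by the 2:1 spreading method:
Δσ ≈ qD²/(D+z)² = 177×5.7²/(5.7+5.95)² = 42.371 kPa
Final effective stress: σ'_f = 50.3 + 42.371 = 92.671 kPa.
σ'_f = 92.671 > σ'_p = 82.3 kPa, so the stress path crosses the preconsolidation pressure — recompression up to σ'_p, then virgin compression beyond:
S_c = H/(1+e₀)·[C_r·log₁₀(σ'_p/σ'_0) + C_c·log₁₀(σ'_f/σ'_p)]
    = 6.5/2.1 × [0.047×log₁₀(82.3/50.3) + 0.17×log₁₀(92.671/82.3)]
    = 3.0952 × [0.01005 + 0.0087625] = 0.05823 m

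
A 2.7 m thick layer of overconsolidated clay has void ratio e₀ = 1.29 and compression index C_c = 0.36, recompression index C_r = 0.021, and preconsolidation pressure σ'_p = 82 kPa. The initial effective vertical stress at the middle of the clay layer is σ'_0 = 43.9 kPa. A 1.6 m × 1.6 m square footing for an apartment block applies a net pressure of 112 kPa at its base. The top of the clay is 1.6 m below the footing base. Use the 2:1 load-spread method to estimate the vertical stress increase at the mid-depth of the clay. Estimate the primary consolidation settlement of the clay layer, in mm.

Mid-depth of clay below the footing base: z = 1.6 + 2.7/2 = 2.95 m.
Stress increase at mid-clay by the 2:1 spreading method:
Δσ = qBL/((B+z)(L+z)) = 112×1.6×1.6/((1.6+2.95)(1.6+2.95)) = 13.85 kPa
Final effective stress: σ'_f = 43.9 + 13.85 = 57.75 kPa.
σ'_f = 57.75 ≤ σ'_p = 82 kPa, so the clay remains overconsolidated and only the recompression index applies:
S_c = C_r·H/(1+e₀)·log₁₀(σ'_f/σ'_0) = 0.021×2.7/2.29×log₁₀(57.75/43.9)
    = 0.024759 × 0.11909 = 0.002949 m

S_c ≈ 2.95 mm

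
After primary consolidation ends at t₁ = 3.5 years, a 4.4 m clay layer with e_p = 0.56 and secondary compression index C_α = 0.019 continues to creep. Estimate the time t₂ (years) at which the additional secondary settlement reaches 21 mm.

t₂ ≈ 8.63 years

S_s = C_α·H/(1+e_p)·log₁₀(t₂/t₁) ⇒ log₁₀(t₂/t₁) = S_s·(1+e_p)/(C_α·H).
log₁₀(t₂/t₁) = 0.021 × (1+0.56) / (0.019×4.4) = 0.3919
t₂ = t₁ × 10^0.3919 = 3.5 × 2.465 = 8.628 years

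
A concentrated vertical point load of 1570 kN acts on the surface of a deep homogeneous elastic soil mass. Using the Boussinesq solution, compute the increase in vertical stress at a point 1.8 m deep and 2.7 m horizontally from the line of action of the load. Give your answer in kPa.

Δσ_z ≈ 12.2 kPa

Boussinesq vertical stress below a point load on an elastic half-space:
Δσ_z = 3P/(2πz²) · [1 + (r/z)²]^(−5/2)
r/z = 2.7/1.8 = 1.5; [1+(r/z)²]^(−5/2) = 0.052516.
Δσ_z = 3×1570/(2π×1.8²) × 0.052516 = 231.36 × 0.052516 = 12.15 kPa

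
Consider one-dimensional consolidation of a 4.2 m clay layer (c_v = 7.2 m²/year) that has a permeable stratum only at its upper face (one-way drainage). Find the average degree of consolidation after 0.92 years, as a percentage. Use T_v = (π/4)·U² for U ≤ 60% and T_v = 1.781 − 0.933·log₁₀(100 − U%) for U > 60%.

U ≈ 67.9 %

Drainage path length: H_d = H = 4.2 m (single drainage).
T_v = c_v·t/H_d² = 7.2×0.92/4.2² = 0.37551.
T_v = 0.37551 corresponds to the U > 60% branch:
U = 1 − 10^((1.781 − T_v)/0.933)/100 = 0.6791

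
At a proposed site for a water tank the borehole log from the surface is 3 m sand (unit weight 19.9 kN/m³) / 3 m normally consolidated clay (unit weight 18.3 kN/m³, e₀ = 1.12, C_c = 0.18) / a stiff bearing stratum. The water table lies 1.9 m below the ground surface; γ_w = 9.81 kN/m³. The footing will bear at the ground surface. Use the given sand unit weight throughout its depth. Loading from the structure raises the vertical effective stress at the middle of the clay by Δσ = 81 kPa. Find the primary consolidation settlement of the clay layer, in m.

S_c ≈ 0.0928 m

Mid-depth of clay below the ground surface: z = 3 + 3/2 = 4.5 m.
Total vertical stress at mid-clay: σ_v = 19.9×3 + 18.3×1.5 = 87.15 kPa.
Pore pressure: u = 9.81×(4.5 − 1.9) = 25.506 kPa.
Initial effective stress: σ'_0 = σ_v − u = 87.15 − 25.506 = 61.644 kPa.
Final effective stress: σ'_f = σ'_0 + Δσ = 61.644 + 81 = 142.64 kPa.
Normally consolidated clay, so the full stress increment lies on the virgin compression line:
S_c = C_c·H/(1+e₀)·log₁₀(σ'_f/σ'_0) = 0.18×3/(1+1.12)×log₁₀(142.64/61.644)
    = 0.25472 × 0.36435 = 0.09281 m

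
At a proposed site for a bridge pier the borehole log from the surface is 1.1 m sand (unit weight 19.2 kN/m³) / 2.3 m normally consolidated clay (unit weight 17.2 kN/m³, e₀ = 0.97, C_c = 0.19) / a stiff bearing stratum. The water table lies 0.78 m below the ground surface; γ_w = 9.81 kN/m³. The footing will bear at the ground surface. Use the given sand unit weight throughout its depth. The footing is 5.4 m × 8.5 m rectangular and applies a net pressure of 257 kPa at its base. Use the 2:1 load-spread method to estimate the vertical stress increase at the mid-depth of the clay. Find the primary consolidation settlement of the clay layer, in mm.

S_c ≈ 179 mm

Mid-depth of clay below the ground surface: z = 1.1 + 2.3/2 = 2.25 m.
Total vertical stress at mid-clay: σ_v = 19.2×1.1 + 17.2×1.15 = 40.9 kPa.
Pore pressure: u = 9.81×(2.25 − 0.78) = 14.421 kPa.
Initial effective stress: σ'_0 = σ_v − u = 40.9 − 14.421 = 26.479 kPa.
Stress increase at mid-clay by the 2:1 spreading method:
Δσ = qBL/((B+z)(L+z)) = 257×5.4×8.5/((5.4+2.25)(8.5+2.25)) = 143.44 kPa
Final effective stress: σ'_f = σ'_0 + Δσ = 26.479 + 143.44 = 169.92 kPa.
Normally consolidated clay, so the full stress increment lies on the virgin compression line:
S_c = C_c·H/(1+e₀)·log₁₀(σ'_f/σ'_0) = 0.19×2.3/(1+0.97)×log₁₀(169.92/26.479)
    = 0.22183 × 0.80734 = 0.1791 m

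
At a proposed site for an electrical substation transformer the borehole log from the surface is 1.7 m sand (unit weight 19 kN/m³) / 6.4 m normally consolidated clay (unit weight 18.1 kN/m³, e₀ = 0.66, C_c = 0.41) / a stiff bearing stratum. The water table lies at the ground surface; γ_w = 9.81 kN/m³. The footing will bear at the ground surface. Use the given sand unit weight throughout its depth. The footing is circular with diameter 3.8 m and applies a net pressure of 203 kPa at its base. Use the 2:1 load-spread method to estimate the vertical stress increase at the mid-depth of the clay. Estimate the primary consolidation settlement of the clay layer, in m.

S_c ≈ 0.447 m

Mid-depth of clay below the ground surface: z = 1.7 + 6.4/2 = 4.9 m.
Total vertical stress at mid-clay: σ_v = 19×1.7 + 18.1×3.2 = 90.22 kPa.
Pore pressure: u = 9.81×(4.9 − 0) = 48.069 kPa.
Initial effective stress: σ'_0 = σ_v − u = 90.22 − 48.069 = 42.151 kPa.
Stress increase at mid-clay by the 2:1 spreading method:
Δσ ≈ qD²/(D+z)² = 203×3.8²/(3.8+4.9)² = 38.728 kPa
Final effective stress: σ'_f = σ'_0 + Δσ = 42.151 + 38.728 = 80.879 kPa.
Normally consolidated clay, so the full stress increment lies on the virgin compression line:
S_c = C_c·H/(1+e₀)·log₁₀(σ'_f/σ'_0) = 0.41×6.4/(1+0.66)×log₁₀(80.879/42.151)
    = 1.5807 × 0.28303 = 0.4474 m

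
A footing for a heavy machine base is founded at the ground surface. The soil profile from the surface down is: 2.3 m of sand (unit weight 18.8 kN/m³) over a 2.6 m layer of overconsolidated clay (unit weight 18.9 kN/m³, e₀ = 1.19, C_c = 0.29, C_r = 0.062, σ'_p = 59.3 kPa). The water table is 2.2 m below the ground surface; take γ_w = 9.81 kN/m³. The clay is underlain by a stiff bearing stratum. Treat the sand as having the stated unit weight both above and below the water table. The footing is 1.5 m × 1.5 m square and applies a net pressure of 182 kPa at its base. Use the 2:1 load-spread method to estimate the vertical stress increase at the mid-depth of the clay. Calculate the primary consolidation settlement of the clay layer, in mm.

Mid-depth of clay below the ground surface: z = 2.3 + 2.6/2 = 3.6 m.
Total vertical stress at mid-clay: σ_v = 18.8×2.3 + 18.9×1.3 = 67.81 kPa.
Pore pressure: u = 9.81×(3.6 − 2.2) = 13.734 kPa.
Initial effective stress: σ'_0 = σ_v − u = 67.81 − 13.734 = 54.076 kPa.
Stress increase at mid-clay by the 2:1 spreading method:
Δσ = qBL/((B+z)(L+z)) = 182×1.5×1.5/((1.5+3.6)(1.5+3.6)) = 15.744 kPa
Final effective stress: σ'_f = 54.076 + 15.744 = 69.82 kPa.
σ'_f = 69.82 > σ'_p = 59.3 kPa, so the stress path crosses the preconsolidation pressure — recompression up to σ'_p, then virgin compression beyond:
S_c = H/(1+e₀)·[C_r·log₁₀(σ'_p/σ'_0) + C_c·log₁₀(σ'_f/σ'_p)]
    = 2.6/2.19 × [0.062×log₁₀(59.3/54.076) + 0.29×log₁₀(69.82/59.3)]
    = 1.1872 × [0.0024831 + 0.020568] = 0.02737 m

S_c ≈ 27.4 mm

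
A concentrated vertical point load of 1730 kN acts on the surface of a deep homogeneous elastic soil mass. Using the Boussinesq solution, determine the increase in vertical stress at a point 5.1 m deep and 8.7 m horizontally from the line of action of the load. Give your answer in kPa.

Δσ_z ≈ 1.05 kPa

Boussinesq vertical stress below a point load on an elastic half-space:
Δσ_z = 3P/(2πz²) · [1 + (r/z)²]^(−5/2)
r/z = 8.7/5.1 = 1.7059; [1+(r/z)²]^(−5/2) = 0.033079.
Δσ_z = 3×1730/(2π×5.1²) × 0.033079 = 31.758 × 0.033079 = 1.051 kPa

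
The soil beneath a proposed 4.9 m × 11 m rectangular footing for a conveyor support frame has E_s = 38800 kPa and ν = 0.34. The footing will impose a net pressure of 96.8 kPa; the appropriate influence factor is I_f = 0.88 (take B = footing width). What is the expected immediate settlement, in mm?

S_e ≈ 9.51 mm

Immediate (elastic) settlement: S_e = q·B·(1−ν²)/E_s · I_f.
S_e = 96.8 × 4.9 × (1 − 0.34²) / 38800 × 0.88
    = 96.8 × 4.9 × 0.8844 / 38800 × 0.88
    = 0.009514 m = 9.514 mm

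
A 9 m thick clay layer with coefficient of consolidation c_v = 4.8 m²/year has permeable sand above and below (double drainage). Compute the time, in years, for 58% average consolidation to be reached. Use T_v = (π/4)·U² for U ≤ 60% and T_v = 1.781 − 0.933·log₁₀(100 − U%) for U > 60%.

t ≈ 1.11 years

Drainage path length: H_d = H/2 = 4.5 m (double drainage).
U ≤ 60%: T_v = (π/4)·U² = (π/4)×0.58² = 0.26421.
t = T_v·H_d²/c_v = 0.26421×4.5²/4.8 = 1.115 years.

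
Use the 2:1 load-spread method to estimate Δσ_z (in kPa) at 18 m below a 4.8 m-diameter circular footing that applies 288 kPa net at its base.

By the 2:1 method the load spreads at 1 horizontal : 2 vertical, so at depth z the loaded area has grown by z in each plan dimension:
Δσ ≈ qD²/(D+z)² = 288×4.8²/(4.8+18)² = 12.765 kPa

Δσ_z ≈ 12.8 kPa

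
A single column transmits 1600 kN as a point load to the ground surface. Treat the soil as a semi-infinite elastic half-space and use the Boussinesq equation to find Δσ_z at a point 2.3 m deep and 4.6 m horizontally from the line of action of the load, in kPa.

Boussinesq vertical stress below a point load on an elastic half-space:
Δσ_z = 3P/(2πz²) · [1 + (r/z)²]^(−5/2)
r/z = 4.6/2.3 = 2; [1+(r/z)²]^(−5/2) = 0.017889.
Δσ_z = 3×1600/(2π×2.3²) × 0.017889 = 144.41 × 0.017889 = 2.583 kPa

Δσ_z ≈ 2.58 kPa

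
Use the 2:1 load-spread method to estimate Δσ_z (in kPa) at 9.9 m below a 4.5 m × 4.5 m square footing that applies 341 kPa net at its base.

Δσ_z ≈ 33.3 kPa

By the 2:1 method the load spreads at 1 horizontal : 2 vertical, so at depth z the loaded area has grown by z in each plan dimension:
Δσ = qBL/((B+z)(L+z)) = 341×4.5×4.5/((4.5+9.9)(4.5+9.9)) = 33.301 kPa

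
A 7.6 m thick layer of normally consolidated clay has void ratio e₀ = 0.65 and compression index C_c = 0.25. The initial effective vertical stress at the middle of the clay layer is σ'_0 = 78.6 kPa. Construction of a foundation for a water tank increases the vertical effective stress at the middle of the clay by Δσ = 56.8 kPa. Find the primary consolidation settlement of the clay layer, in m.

S_c ≈ 0.272 m

Final effective stress: σ'_f = σ'_0 + Δσ = 78.6 + 56.8 = 135.4 kPa.
Normally consolidated clay, so the full stress increment lies on the virgin compression line:
S_c = C_c·H/(1+e₀)·log₁₀(σ'_f/σ'_0) = 0.25×7.6/(1+0.65)×log₁₀(135.4/78.6)
    = 1.1515 × 0.2362 = 0.272 m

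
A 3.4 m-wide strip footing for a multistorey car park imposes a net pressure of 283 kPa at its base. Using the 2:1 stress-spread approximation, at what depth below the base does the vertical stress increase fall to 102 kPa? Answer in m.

2:1 spreading — at depth z the loaded area has grown by z in each plan dimension:
qB/(B+z) = Δσ_z ⇒ z = qB/Δσ_z − B = 283×3.4/102 − 3.4 = 6.033 m

z ≈ 6.03 m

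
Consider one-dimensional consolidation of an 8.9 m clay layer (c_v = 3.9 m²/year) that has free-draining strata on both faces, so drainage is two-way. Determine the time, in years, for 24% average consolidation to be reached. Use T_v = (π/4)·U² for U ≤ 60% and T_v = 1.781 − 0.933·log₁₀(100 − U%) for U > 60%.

t ≈ 0.23 years

Drainage path length: H_d = H/2 = 4.45 m (double drainage).
U ≤ 60%: T_v = (π/4)·U² = (π/4)×0.24² = 0.045239.
t = T_v·H_d²/c_v = 0.045239×4.45²/3.9 = 0.2297 years.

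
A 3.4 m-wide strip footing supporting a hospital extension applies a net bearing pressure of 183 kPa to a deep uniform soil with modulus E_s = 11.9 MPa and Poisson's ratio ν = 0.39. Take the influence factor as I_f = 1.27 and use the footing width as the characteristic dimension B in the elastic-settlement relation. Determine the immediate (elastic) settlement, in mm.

Immediate (elastic) settlement: S_e = q·B·(1−ν²)/E_s · I_f.
E_s = 11.9 MPa = 11900 kPa.
S_e = 183 × 3.4 × (1 − 0.39²) / 11900 × 1.27
    = 183 × 3.4 × 0.8479 / 11900 × 1.27
    = 0.0563 m = 56.3 mm

S_e ≈ 56.3 mm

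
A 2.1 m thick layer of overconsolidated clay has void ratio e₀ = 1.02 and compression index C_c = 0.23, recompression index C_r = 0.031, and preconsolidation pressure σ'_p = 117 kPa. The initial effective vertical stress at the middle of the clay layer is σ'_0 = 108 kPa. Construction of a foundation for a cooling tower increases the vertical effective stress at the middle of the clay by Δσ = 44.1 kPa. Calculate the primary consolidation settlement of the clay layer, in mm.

Final effective stress: σ'_f = 108 + 44.1 = 152.1 kPa.
σ'_f = 152.1 > σ'_p = 117 kPa, so the stress path crosses the preconsolidation pressure — recompression up to σ'_p, then virgin compression beyond:
S_c = H/(1+e₀)·[C_r·log₁₀(σ'_p/σ'_0) + C_c·log₁₀(σ'_f/σ'_p)]
    = 2.1/2.02 × [0.031×log₁₀(117/108) + 0.23×log₁₀(152.1/117)]
    = 1.0396 × [0.0010776 + 0.026207] = 0.02837 m

S_c ≈ 28.4 mm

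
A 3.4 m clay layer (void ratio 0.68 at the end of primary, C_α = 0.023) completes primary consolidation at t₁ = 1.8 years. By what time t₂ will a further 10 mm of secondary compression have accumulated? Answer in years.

S_s = C_α·H/(1+e_p)·log₁₀(t₂/t₁) ⇒ log₁₀(t₂/t₁) = S_s·(1+e_p)/(C_α·H).
log₁₀(t₂/t₁) = 0.01 × (1+0.68) / (0.023×3.4) = 0.2148
t₂ = t₁ × 10^0.2148 = 1.8 × 1.64 = 2.952 years

t₂ ≈ 2.95 years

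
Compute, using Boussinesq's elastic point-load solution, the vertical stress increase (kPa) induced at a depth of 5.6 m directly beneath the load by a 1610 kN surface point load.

Δσ_z ≈ 24.5 kPa

Boussinesq vertical stress below a point load on an elastic half-space:
Δσ_z = 3P/(2πz²) · [1 + (r/z)²]^(−5/2)
r/z = 0/5.6 = 0; [1+(r/z)²]^(−5/2) = 1.
Δσ_z = 3×1610/(2π×5.6²) × 1 = 24.513 × 1 = 24.51 kPa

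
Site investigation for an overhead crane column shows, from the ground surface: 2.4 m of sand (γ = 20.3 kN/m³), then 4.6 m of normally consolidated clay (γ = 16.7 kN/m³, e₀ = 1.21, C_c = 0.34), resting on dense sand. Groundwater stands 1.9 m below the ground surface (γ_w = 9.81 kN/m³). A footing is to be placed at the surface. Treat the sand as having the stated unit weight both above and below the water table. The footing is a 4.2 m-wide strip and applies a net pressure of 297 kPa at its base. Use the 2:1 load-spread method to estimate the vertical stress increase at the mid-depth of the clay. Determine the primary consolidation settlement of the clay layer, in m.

S_c ≈ 0.371 m

Mid-depth of clay below the ground surface: z = 2.4 + 4.6/2 = 4.7 m.
Total vertical stress at mid-clay: σ_v = 20.3×2.4 + 16.7×2.3 = 87.13 kPa.
Pore pressure: u = 9.81×(4.7 − 1.9) = 27.468 kPa.
Initial effective stress: σ'_0 = σ_v − u = 87.13 − 27.468 = 59.662 kPa.
Stress increase at mid-clay by the 2:1 spreading method:
Δσ = qB/(B+z) = 297×4.2/(4.2+4.7) = 140.16 kPa
Final effective stress: σ'_f = σ'_0 + Δσ = 59.662 + 140.16 = 199.82 kPa.
Normally consolidated clay, so the full stress increment lies on the virgin compression line:
S_c = C_c·H/(1+e₀)·log₁₀(σ'_f/σ'_0) = 0.34×4.6/(1+1.21)×log₁₀(199.82/59.662)
    = 0.70769 × 0.52494 = 0.3715 m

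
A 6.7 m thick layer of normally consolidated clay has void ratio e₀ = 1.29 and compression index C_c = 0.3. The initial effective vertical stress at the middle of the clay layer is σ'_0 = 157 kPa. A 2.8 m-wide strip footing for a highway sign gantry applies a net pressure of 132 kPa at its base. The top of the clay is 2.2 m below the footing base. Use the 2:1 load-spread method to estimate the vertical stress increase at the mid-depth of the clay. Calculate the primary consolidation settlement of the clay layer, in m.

Mid-depth of clay below the footing base: z = 2.2 + 6.7/2 = 5.55 m.
Stress increase at mid-clay by the 2:1 spreading method:
Δσ = qB/(B+z) = 132×2.8/(2.8+5.55) = 44.263 kPa
Final effective stress: σ'_f = σ'_0 + Δσ = 157 + 44.263 = 201.26 kPa.
Normally consolidated clay, so the full stress increment lies on the virgin compression line:
S_c = C_c·H/(1+e₀)·log₁₀(σ'_f/σ'_0) = 0.3×6.7/(1+1.29)×log₁₀(201.26/157)
    = 0.87773 × 0.10786 = 0.09467 m

S_c ≈ 0.0947 m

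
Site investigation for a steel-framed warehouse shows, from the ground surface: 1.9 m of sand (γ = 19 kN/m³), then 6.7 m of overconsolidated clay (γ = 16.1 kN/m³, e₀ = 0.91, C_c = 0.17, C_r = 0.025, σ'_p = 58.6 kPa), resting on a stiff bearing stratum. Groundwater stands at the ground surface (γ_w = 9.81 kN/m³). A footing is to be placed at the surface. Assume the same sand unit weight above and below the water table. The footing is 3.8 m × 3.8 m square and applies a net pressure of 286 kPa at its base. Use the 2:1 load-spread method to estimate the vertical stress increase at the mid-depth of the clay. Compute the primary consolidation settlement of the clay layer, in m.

S_c ≈ 0.124 m

Mid-depth of clay below the ground surface: z = 1.9 + 6.7/2 = 5.25 m.
Total vertical stress at mid-clay: σ_v = 19×1.9 + 16.1×3.35 = 90.035 kPa.
Pore pressure: u = 9.81×(5.25 − 0) = 51.503 kPa.
Initial effective stress: σ'_0 = σ_v − u = 90.035 − 51.503 = 38.532 kPa.
Stress increase at mid-clay by the 2:1 spreading method:
Δσ = qBL/((B+z)(L+z)) = 286×3.8×3.8/((3.8+5.25)(3.8+5.25)) = 50.424 kPa
Final effective stress: σ'_f = 38.532 + 50.424 = 88.956 kPa.
σ'_f = 88.956 > σ'_p = 58.6 kPa, so the stress path crosses the preconsolidation pressure — recompression up to σ'_p, then virgin compression beyond:
S_c = H/(1+e₀)·[C_r·log₁₀(σ'_p/σ'_0) + C_c·log₁₀(σ'_f/σ'_p)]
    = 6.7/1.91 × [0.025×log₁₀(58.6/38.532) + 0.17×log₁₀(88.956/58.6)]
    = 3.5079 × [0.0045519 + 0.030817] = 0.1241 m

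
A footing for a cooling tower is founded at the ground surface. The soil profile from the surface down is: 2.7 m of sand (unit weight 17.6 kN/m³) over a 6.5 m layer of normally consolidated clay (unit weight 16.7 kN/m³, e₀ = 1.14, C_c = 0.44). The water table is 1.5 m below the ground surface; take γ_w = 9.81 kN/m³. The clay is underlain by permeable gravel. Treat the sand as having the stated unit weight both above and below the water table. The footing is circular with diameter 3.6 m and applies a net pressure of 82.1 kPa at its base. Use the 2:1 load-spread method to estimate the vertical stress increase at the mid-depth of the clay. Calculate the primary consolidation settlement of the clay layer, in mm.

S_c ≈ 106 mm

Mid-depth of clay below the ground surface: z = 2.7 + 6.5/2 = 5.95 m.
Total vertical stress at mid-clay: σ_v = 17.6×2.7 + 16.7×3.25 = 101.8 kPa.
Pore pressure: u = 9.81×(5.95 − 1.5) = 43.655 kPa.
Initial effective stress: σ'_0 = σ_v − u = 101.8 − 43.655 = 58.145 kPa.
Stress increase at mid-clay by the 2:1 spreading method:
Δσ ≈ qD²/(D+z)² = 82.1×3.6²/(3.6+5.95)² = 11.667 kPa
Final effective stress: σ'_f = σ'_0 + Δσ = 58.145 + 11.667 = 69.812 kPa.
Normally consolidated clay, so the full stress increment lies on the virgin compression line:
S_c = C_c·H/(1+e₀)·log₁₀(σ'_f/σ'_0) = 0.44×6.5/(1+1.14)×log₁₀(69.812/58.145)
    = 1.3364 × 0.079418 = 0.1061 m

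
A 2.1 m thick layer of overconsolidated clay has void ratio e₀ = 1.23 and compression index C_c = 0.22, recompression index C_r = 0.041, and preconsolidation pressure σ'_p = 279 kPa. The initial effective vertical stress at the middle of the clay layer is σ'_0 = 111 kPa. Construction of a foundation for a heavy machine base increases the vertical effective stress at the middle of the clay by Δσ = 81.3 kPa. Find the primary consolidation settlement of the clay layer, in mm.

Final effective stress: σ'_f = 111 + 81.3 = 192.3 kPa.
σ'_f = 192.3 ≤ σ'_p = 279 kPa, so the clay remains overconsolidated and only the recompression index applies:
S_c = C_r·H/(1+e₀)·log₁₀(σ'_f/σ'_0) = 0.041×2.1/2.23×log₁₀(192.3/111)
    = 0.03861 × 0.23866 = 0.009215 m

S_c ≈ 9.21 mm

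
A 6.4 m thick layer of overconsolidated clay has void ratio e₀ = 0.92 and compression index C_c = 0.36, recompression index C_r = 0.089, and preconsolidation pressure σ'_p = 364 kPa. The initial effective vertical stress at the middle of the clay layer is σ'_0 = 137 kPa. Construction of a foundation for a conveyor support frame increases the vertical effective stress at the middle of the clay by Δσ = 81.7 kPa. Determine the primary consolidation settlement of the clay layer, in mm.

S_c ≈ 60.3 mm

Final effective stress: σ'_f = 137 + 81.7 = 218.7 kPa.
σ'_f = 218.7 ≤ σ'_p = 364 kPa, so the clay remains overconsolidated and only the recompression index applies:
S_c = C_r·H/(1+e₀)·log₁₀(σ'_f/σ'_0) = 0.089×6.4/1.92×log₁₀(218.7/137)
    = 0.29666 × 0.20313 = 0.06026 m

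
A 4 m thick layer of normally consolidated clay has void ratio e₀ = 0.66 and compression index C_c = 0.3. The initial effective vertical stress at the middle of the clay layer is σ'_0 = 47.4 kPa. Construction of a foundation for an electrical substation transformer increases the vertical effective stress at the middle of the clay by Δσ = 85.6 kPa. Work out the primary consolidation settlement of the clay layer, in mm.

Final effective stress: σ'_f = σ'_0 + Δσ = 47.4 + 85.6 = 133 kPa.
Normally consolidated clay, so the full stress increment lies on the virgin compression line:
S_c = C_c·H/(1+e₀)·log₁₀(σ'_f/σ'_0) = 0.3×4/(1+0.66)×log₁₀(133/47.4)
    = 0.72289 × 0.44807 = 0.3239 m

S_c ≈ 324 mm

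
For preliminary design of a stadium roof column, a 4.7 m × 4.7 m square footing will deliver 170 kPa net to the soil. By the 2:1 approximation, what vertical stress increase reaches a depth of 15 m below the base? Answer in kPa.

By the 2:1 method the load spreads at 1 horizontal : 2 vertical, so at depth z the loaded area has grown by z in each plan dimension:
Δσ = qBL/((B+z)(L+z)) = 170×4.7×4.7/((4.7+15)(4.7+15)) = 9.6764 kPa

Δσ_z ≈ 9.68 kPa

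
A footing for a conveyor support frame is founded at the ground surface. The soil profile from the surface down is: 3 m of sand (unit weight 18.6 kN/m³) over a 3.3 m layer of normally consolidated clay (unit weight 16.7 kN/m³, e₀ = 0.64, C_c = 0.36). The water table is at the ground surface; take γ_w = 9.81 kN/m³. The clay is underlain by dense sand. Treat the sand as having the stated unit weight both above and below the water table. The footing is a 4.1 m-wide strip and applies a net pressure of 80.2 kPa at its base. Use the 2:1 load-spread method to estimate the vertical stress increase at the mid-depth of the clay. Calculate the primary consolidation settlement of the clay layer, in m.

S_c ≈ 0.217 m

Mid-depth of clay below the ground surface: z = 3 + 3.3/2 = 4.65 m.
Total vertical stress at mid-clay: σ_v = 18.6×3 + 16.7×1.65 = 83.355 kPa.
Pore pressure: u = 9.81×(4.65 − 0) = 45.617 kPa.
Initial effective stress: σ'_0 = σ_v − u = 83.355 − 45.617 = 37.738 kPa.
Stress increase at mid-clay by the 2:1 spreading method:
Δσ = qB/(B+z) = 80.2×4.1/(4.1+4.65) = 37.579 kPa
Final effective stress: σ'_f = σ'_0 + Δσ = 37.738 + 37.579 = 75.317 kPa.
Normally consolidated clay, so the full stress increment lies on the virgin compression line:
S_c = C_c·H/(1+e₀)·log₁₀(σ'_f/σ'_0) = 0.36×3.3/(1+0.64)×log₁₀(75.317/37.738)
    = 0.72439 × 0.30011 = 0.2174 m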